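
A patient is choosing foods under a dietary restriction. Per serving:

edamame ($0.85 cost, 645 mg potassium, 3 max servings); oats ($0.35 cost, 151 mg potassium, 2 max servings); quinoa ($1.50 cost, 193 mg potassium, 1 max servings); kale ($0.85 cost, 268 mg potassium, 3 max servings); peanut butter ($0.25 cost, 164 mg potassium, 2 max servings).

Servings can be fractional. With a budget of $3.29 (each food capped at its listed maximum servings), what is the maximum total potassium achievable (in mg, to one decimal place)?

2366.5 mg

Potassium per dollar: edamame 758.8, peanut butter 656, oats 431.4, kale 315.3, quinoa 128.7.
Take 3 servings of edamame: spends $2.55, +1935.0 mg potassium (running total 1935.0 mg).
Take 2 servings of peanut butter: spends $0.50, +328.0 mg potassium (running total 2263.0 mg).
Take 0.6857 servings of oats: spends $0.24, +103.5 mg potassium (running total 2366.5 mg).
Greedy by best ratio exhausts the cost allowance optimally: 2366.5 mg.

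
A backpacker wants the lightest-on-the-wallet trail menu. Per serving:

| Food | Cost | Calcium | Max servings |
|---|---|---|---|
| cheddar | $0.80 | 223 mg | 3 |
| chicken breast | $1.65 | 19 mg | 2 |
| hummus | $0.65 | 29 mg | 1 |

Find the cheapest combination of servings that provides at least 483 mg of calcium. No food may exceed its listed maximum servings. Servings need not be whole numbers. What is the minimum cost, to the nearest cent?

$1.73

Cost per mg of calcium: cheddar $0.0036, hummus $0.0224, chicken breast $0.0868.
Take 2.166 servings of cheddar: +483.0 mg calcium for $1.73 (total $1.73, still need 0.0 mg).
Greedy by cheapest-per-mg is optimal for a single linear constraint, so the minimum cost is $1.73.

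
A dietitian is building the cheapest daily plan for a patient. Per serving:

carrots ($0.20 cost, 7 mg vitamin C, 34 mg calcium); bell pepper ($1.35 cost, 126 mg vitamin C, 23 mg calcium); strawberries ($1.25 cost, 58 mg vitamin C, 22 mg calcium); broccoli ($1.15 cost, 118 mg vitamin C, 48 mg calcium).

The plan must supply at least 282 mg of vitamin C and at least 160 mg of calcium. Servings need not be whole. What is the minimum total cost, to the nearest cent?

A basic optimal solution has at most two foods positive. Try each food alone and each pair with both targets met exactly.
carrots only: max(282/7, 160/34) = 40.29 servings → $8.06.
bell pepper only: max(282/126, 160/23) = 6.957 servings → $9.39.
strawberries only: max(282/58, 160/22) = 7.273 servings → $9.09.
broccoli only: max(282/118, 160/48) = 3.333 servings → $3.83.
carrots + bell pepper with both tight: 3.317 servings and 2.054 servings → $3.44.
carrots + strawberries with both tight: 1.692 servings and 4.658 servings → $6.16.
carrots + broccoli with both tight: 1.454 servings and 2.304 servings → $2.94.
bell pepper + strawberries: intersection lies outside the first quadrant.
bell pepper + broccoli: intersection lies outside the first quadrant.
strawberries + broccoli: intersection lies outside the first quadrant.
The minimum over all feasible corners is $2.94.

$2.94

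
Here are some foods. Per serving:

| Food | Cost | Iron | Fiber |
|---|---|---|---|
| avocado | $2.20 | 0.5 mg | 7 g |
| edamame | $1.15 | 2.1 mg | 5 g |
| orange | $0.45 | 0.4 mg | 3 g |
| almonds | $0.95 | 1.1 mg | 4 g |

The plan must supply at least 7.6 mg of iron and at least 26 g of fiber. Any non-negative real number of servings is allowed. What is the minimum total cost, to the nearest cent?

$5.05

A basic optimal solution has at most two foods positive. Try each food alone and each pair with both targets met exactly.
avocado only: max(7.6/0.5, 26/7) = 15.2 servings → $33.44.
edamame only: max(7.6/2.1, 26/5) = 5.2 servings → $5.98.
orange only: max(7.6/0.4, 26/3) = 19 servings → $8.55.
almonds only: max(7.6/1.1, 26/4) = 6.909 servings → $6.56.
avocado + edamame with both tight: 1.361 servings and 3.295 servings → $6.78.
avocado + orange: intersection lies outside the first quadrant.
avocado + almonds with both targets exact would need a negative amount; discard.
edamame + orange with both tight: 2.884 servings and 3.86 servings → $5.05.
edamame + almonds with both tight: 0.6207 servings and 5.724 servings → $6.15.
orange + almonds: intersection lies outside the first quadrant.
Cheapest feasible corner: $5.05.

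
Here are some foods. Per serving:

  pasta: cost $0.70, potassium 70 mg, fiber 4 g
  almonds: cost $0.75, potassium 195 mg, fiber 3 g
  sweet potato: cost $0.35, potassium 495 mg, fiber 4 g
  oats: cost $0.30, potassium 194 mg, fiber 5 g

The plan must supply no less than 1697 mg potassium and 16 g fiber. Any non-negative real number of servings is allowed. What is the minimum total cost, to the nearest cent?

The cheapest plan sits at a corner of the feasible region — with two constraints it uses at most two foods.
pasta only: max(1697/70, 16/4) = 24.24 servings → $16.97.
almonds only: max(1697/195, 16/3) = 8.703 servings → $6.53.
sweet potato only: max(1697/495, 16/4) = 4 servings → $1.40.
oats only: max(1697/194, 16/5) = 8.747 servings → $2.62.
pasta + almonds with both targets exact would need a negative amount; discard.
pasta + sweet potato with both tight: 0.6659 servings and 3.334 servings → $1.63.
pasta + oats: intersection lies outside the first quadrant.
almonds + sweet potato with both tight: 1.606 servings and 2.796 servings → $2.18.
almonds + oats: the both-tight solution has a negative serving — not a feasible corner.
sweet potato + oats with both tight: 3.167 servings and 0.6663 servings → $1.31.
Cheapest feasible corner: $1.31.

$1.31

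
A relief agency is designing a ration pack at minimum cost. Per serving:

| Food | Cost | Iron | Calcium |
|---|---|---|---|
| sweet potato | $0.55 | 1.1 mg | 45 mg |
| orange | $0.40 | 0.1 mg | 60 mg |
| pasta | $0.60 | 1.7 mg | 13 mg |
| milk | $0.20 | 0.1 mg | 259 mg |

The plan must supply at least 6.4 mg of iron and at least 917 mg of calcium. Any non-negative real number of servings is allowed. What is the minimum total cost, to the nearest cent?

$2.81

Two binding constraints pin down two serving amounts, so the optimal mix uses at most two foods. The candidates are each food alone (scaled to the tighter of iron/calcium) and each pair with both constraints tight.
sweet potato only: max(6.4/1.1, 917/45) = 20.38 servings → $11.21.
orange only: max(6.4/0.1, 917/60) = 64 servings → $25.60.
pasta only: max(6.4/1.7, 917/13) = 70.54 servings → $42.32.
milk only: max(6.4/0.1, 917/259) = 64 servings → $12.80.
sweet potato + orange with both tight: 4.753 servings and 11.72 servings → $7.30.
sweet potato + pasta with both targets exact would need a negative amount; discard.
sweet potato + milk with both tight: 5.585 servings and 2.57 servings → $3.59.
orange + pasta with both tight: 14.65 servings and 2.903 servings → $7.60.
orange + milk with both targets exact would need a negative amount; discard.
pasta + milk with both tight: 3.567 servings and 3.362 servings → $2.81.
Cheapest feasible corner: $2.81.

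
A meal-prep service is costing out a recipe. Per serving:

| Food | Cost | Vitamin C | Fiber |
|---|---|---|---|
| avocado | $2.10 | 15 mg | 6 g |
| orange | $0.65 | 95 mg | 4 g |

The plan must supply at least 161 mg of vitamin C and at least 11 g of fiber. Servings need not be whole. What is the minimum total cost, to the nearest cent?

$1.79

Two binding constraints pin down two serving amounts, so the optimal mix uses at most two foods. The candidates are each food alone (scaled to the tighter of vitamin C/fiber) and each pair with both constraints tight.
avocado only: max(161/15, 11/6) = 10.73 servings → $22.54.
orange only: max(161/95, 11/4) = 2.75 servings → $1.79.
avocado + orange with both tight: 0.7863 servings and 1.571 servings → $2.67.
So the least-cost plan costs $1.79.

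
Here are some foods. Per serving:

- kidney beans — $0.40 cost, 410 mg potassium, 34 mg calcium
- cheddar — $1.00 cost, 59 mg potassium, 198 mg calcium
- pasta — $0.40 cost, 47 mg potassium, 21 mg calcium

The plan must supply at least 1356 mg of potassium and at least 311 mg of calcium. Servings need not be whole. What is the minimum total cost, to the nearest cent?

$2.29

Compare the cost at each extreme point of the feasible region.
kidney beans only: max(1356/410, 311/34) = 9.147 servings → $3.66.
cheddar only: max(1356/59, 311/198) = 22.98 servings → $22.98.
pasta only: max(1356/47, 311/21) = 28.85 servings → $11.54.
kidney beans + cheddar with both tight: 3.159 servings and 1.028 servings → $2.29.
kidney beans + pasta with both tight: 1.976 servings and 11.61 servings → $5.43.
cheddar + pasta: the both-tight solution has a negative serving — not a feasible corner.
The minimum over all feasible corners is $2.29.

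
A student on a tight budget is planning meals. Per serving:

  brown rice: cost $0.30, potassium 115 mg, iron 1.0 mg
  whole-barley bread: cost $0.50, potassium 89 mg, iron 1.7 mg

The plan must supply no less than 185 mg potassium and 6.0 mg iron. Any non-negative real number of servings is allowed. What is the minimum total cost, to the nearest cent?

For a min-cost LP with two ≥-constraints, a basic feasible solution has at most two positive variables.
brown rice only: max(185/115, 6.0/1.0) = 6 servings → $1.80.
whole-barley bread only: max(185/89, 6.0/1.7) = 3.529 servings → $1.76.
brown rice + whole-barley bread: the both-tight solution has a negative serving — not a feasible corner.
So the least-cost plan costs $1.76.

$1.76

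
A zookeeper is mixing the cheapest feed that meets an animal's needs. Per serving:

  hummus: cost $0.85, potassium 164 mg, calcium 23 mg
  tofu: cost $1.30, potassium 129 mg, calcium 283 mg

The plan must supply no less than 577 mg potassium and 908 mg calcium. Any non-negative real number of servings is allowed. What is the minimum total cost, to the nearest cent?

$4.96

An LP optimum is at a vertex; with two nutrient constraints at most two foods are used. Check each candidate.
hummus only: max(577/164, 908/23) = 39.48 servings → $33.56.
tofu only: max(577/129, 908/283) = 4.473 servings → $5.81.
hummus + tofu with both tight: 1.062 servings and 3.122 servings → $4.96.
So the least-cost plan costs $4.96.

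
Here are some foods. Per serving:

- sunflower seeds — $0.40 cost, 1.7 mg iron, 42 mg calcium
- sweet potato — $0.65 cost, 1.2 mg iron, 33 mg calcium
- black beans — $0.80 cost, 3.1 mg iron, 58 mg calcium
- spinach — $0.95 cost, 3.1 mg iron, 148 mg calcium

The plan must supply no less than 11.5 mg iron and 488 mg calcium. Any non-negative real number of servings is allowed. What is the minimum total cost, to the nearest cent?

Two binding constraints pin down two serving amounts, so the optimal mix uses at most two foods. The candidates are each food alone (scaled to the tighter of iron/calcium) and each pair with both constraints tight.
sunflower seeds only: max(11.5/1.7, 488/42) = 11.62 servings → $4.65.
sweet potato only: max(11.5/1.2, 488/33) = 14.79 servings → $9.61.
black beans only: max(11.5/3.1, 488/58) = 8.414 servings → $6.73.
spinach only: max(11.5/3.1, 488/148) = 3.71 servings → $3.52.
sunflower seeds + sweet potato: the both-tight solution has a negative serving — not a feasible corner.
sunflower seeds + black beans: intersection lies outside the first quadrant.
sunflower seeds + spinach with both tight: 1.558 servings and 2.855 servings → $3.34.
sweet potato + black beans with both targets exact would need a negative amount; discard.
sweet potato + spinach with both tight: 2.513 servings and 2.737 servings → $4.23.
black beans + spinach with both tight: 0.6781 servings and 3.032 servings → $3.42.
So the least-cost plan costs $3.34.

$3.34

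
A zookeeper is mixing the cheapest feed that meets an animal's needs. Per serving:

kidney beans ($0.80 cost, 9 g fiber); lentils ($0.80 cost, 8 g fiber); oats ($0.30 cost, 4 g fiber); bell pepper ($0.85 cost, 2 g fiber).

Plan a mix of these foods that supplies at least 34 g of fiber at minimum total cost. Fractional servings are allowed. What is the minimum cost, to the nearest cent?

$2.55

Cost per g of fiber: oats $0.0750, kidney beans $0.0889, lentils $0.1000, bell pepper $0.4250.
With no serving limits, use only oats: 34 g / 4 g = 8.5 servings × $0.30 = $2.55.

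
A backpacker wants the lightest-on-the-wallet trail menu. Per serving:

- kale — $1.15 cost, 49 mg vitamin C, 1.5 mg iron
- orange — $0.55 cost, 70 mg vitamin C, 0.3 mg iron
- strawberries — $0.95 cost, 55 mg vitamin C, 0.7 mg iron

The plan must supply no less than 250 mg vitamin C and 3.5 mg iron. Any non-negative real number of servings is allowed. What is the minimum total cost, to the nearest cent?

$3.40

Compare the cost at each extreme point of the feasible region.
kale only: max(250/49, 3.5/1.5) = 5.102 servings → $5.87.
orange only: max(250/70, 3.5/0.3) = 11.67 servings → $6.42.
strawberries only: max(250/55, 3.5/0.7) = 5 servings → $4.75.
kale + orange with both tight: 1.883 servings and 2.254 servings → $3.40.
kale + strawberries with both tight: 0.3631 servings and 4.222 servings → $4.43.
orange + strawberries: the both-tight solution has a negative serving — not a feasible corner.
So the least-cost plan costs $3.40.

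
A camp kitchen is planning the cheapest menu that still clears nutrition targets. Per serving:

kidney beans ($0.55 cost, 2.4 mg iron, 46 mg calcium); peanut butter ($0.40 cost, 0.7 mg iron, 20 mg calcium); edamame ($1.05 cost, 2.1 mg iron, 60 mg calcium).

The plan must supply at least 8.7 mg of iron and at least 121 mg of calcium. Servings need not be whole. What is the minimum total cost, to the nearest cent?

$1.99

The cheapest plan sits at a corner of the feasible region — with two constraints it uses at most two foods.
kidney beans only: max(8.7/2.4, 121/46) = 3.625 servings → $1.99.
peanut butter only: max(8.7/0.7, 121/20) = 12.43 servings → $4.97.
edamame only: max(8.7/2.1, 121/60) = 4.143 servings → $4.35.
kidney beans + peanut butter with both targets exact would need a negative amount; discard.
kidney beans + edamame with both targets exact would need a negative amount; discard.
peanut butter + edamame (both tight): parallel constraints — no distinct corner.
The minimum over all feasible corners is $1.99.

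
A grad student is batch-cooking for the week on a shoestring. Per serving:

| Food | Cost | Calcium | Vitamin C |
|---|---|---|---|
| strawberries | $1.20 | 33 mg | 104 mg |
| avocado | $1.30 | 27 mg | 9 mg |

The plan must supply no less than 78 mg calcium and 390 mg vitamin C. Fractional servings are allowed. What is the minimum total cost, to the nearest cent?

$4.50

Minimising a linear cost over {calcium ≥ 78, vitamin C ≥ 390, servings ≥ 0} — the optimum is at a vertex, using one or two foods.
strawberries only: max(78/33, 390/104) = 3.75 servings → $4.50.
avocado only: max(78/27, 390/9) = 43.33 servings → $56.33.
strawberries + avocado with both targets exact would need a negative amount; discard.
Cheapest feasible corner: $4.50.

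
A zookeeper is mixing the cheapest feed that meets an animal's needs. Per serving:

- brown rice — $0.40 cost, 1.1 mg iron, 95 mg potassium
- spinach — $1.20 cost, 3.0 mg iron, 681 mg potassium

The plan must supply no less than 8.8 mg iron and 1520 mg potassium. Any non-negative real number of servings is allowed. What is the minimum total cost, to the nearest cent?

$3.40

brown rice only: max(8.8/1.1, 1520/95) = 16 servings → $6.40.
spinach only: max(8.8/3.0, 1520/681) = 2.933 servings → $3.52.
brown rice + spinach with both tight: 3.087 servings and 1.801 servings → $3.40.
The minimum over all feasible corners is $3.40.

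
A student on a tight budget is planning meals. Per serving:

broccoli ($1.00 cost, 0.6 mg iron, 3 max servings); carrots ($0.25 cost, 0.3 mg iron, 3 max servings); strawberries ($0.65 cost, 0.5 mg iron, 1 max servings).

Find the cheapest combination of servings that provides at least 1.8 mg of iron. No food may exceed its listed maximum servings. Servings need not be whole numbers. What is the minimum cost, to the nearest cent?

Cost per mg of iron: carrots $0.8333, strawberries $1.3000, broccoli $1.6667.
Take 3 servings of carrots: +0.9 mg iron for $0.75 (total $0.75, still need 0.9 mg).
Take 1 serving of strawberries: +0.5 mg iron for $0.65 (total $1.40, still need 0.4 mg).
Take 0.6667 servings of broccoli: +0.4 mg iron for $0.67 (total $2.07, still need 0.0 mg).
Greedy by cheapest-per-mg is optimal for a single linear constraint, so the minimum cost is $2.07.

$2.07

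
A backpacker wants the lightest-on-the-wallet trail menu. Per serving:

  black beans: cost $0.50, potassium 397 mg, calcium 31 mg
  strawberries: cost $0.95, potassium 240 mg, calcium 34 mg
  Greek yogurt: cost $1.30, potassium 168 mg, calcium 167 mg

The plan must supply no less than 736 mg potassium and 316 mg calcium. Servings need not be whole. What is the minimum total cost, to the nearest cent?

Check every corner: each single food scaled to meet both minima, and each pair solved so both constraints bind.
black beans only: max(736/397, 316/31) = 10.19 servings → $5.10.
strawberries only: max(736/240, 316/34) = 9.294 servings → $8.83.
Greek yogurt only: max(736/168, 316/167) = 4.381 servings → $5.70.
black beans + strawberries: the both-tight solution has a negative serving — not a feasible corner.
black beans + Greek yogurt with both tight: 1.143 servings and 1.68 servings → $2.76.
strawberries + Greek yogurt with both tight: 2.032 servings and 1.479 servings → $3.85.
Cheapest feasible corner: $2.76.

$2.76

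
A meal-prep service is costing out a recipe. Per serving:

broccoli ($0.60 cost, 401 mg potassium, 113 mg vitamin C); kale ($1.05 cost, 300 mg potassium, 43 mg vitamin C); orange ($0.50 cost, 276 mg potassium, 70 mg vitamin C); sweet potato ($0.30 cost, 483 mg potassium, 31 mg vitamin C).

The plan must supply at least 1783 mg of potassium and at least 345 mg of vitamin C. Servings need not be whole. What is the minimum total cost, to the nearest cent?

$2.03

At the optimum either one food covers both requirements or two foods hit both targets exactly; no other combination can be cheaper.
broccoli only: max(1783/401, 345/113) = 4.446 servings → $2.67.
kale only: max(1783/300, 345/43) = 8.023 servings → $8.42.
orange only: max(1783/276, 345/70) = 6.46 servings → $3.23.
sweet potato only: max(1783/483, 345/31) = 11.13 servings → $3.34.
broccoli + kale with both tight: 1.611 servings and 3.79 servings → $4.95.
broccoli + orange: intersection lies outside the first quadrant.
broccoli + sweet potato with both tight: 2.642 servings and 1.498 servings → $2.03.
kale + orange with both tight: 3.24 servings and 2.938 servings → $4.87.
kale + sweet potato: intersection lies outside the first quadrant.
orange + sweet potato with both tight: 4.41 servings and 1.172 servings → $2.56.
So the least-cost plan costs $2.03.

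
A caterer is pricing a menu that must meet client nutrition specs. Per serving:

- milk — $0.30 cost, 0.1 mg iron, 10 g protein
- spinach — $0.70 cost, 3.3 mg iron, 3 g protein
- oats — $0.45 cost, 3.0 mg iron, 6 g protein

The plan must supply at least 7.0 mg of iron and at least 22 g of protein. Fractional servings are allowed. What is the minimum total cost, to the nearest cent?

$1.28

At the optimum either one food covers both requirements or two foods hit both targets exactly; no other combination can be cheaper.
milk only: max(7.0/0.1, 22/10) = 70 servings → $21.00.
spinach only: max(7.0/3.3, 22/3) = 7.333 servings → $5.13.
oats only: max(7.0/3.0, 22/6) = 3.667 servings → $1.65.
milk + spinach with both tight: 1.578 servings and 2.073 servings → $1.92.
milk + oats with both tight: 0.8163 servings and 2.306 servings → $1.28.
spinach + oats with both targets exact would need a negative amount; discard.
So the least-cost plan costs $1.28.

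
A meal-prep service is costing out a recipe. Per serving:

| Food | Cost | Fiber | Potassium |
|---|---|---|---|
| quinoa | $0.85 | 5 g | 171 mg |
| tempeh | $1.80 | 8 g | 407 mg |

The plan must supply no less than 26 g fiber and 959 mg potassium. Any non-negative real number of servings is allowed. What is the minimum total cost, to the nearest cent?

$4.65

Check every corner: each single food scaled to meet both minima, and each pair solved so both constraints bind.
quinoa only: max(26/5, 959/171) = 5.608 servings → $4.77.
tempeh only: max(26/8, 959/407) = 3.25 servings → $5.85.
quinoa + tempeh with both tight: 4.363 servings and 0.5232 servings → $4.65.
So the least-cost plan costs $4.65.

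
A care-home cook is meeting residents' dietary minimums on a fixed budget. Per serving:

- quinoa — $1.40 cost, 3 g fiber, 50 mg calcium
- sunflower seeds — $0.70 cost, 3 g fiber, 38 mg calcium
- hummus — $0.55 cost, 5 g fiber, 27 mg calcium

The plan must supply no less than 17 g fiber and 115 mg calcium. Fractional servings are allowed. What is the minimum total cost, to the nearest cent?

$2.26

Check every corner: each single food scaled to meet both minima, and each pair solved so both constraints bind.
quinoa only: max(17/3, 115/50) = 5.667 servings → $7.93.
sunflower seeds only: max(17/3, 115/38) = 5.667 servings → $3.97.
hummus only: max(17/5, 115/27) = 4.259 servings → $2.34.
quinoa + sunflower seeds: the both-tight solution has a negative serving — not a feasible corner.
quinoa + hummus with both tight: 0.6864 servings and 2.988 servings → $2.60.
sunflower seeds + hummus with both tight: 1.064 servings and 2.761 servings → $2.26.
Cheapest feasible corner: $2.26.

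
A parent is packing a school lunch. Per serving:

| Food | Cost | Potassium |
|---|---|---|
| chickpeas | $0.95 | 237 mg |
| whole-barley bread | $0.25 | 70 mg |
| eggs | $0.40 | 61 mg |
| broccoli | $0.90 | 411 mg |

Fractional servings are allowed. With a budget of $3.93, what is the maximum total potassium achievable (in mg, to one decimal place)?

1794.7 mg

Potassium per dollar: broccoli 456.7, whole-barley bread 280, chickpeas 249.5, eggs 152.5.
With no serving limits, spend the whole cost allowance on broccoli: $3.93 / $0.90 × 411 mg = 1794.7 mg.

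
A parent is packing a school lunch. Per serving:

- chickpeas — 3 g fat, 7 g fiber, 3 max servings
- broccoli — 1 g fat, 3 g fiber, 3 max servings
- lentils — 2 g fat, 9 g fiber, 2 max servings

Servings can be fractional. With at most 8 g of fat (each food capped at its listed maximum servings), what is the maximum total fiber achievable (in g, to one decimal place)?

Fiber per g fat: lentils 4.5, broccoli 3, chickpeas 2.333.
Take 2 servings of lentils: uses 4 g fat, +18.0 g fiber (running total 18.0 g).
Take 3 servings of broccoli: uses 3 g fat, +9.0 g fiber (running total 27.0 g).
Take 0.3333 servings of chickpeas: uses 1 g fat, +2.3 g fiber (running total 29.3 g).
Greedy by best ratio exhausts the fat allowance optimally: 29.3 g.

29.3 g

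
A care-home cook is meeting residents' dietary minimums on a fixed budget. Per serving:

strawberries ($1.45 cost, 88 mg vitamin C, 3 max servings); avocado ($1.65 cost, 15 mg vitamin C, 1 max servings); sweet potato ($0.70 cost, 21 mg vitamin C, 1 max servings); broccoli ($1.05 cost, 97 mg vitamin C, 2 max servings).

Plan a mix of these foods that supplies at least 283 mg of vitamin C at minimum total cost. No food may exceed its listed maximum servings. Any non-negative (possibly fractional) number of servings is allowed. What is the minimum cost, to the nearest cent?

Cost per mg of vitamin C: broccoli $0.0108, strawberries $0.0165, sweet potato $0.0333, avocado $0.1100.
Take 2 servings of broccoli: +194.0 mg vitamin C for $2.10 (total $2.10, still need 89.0 mg).
Take 1.011 servings of strawberries: +89.0 mg vitamin C for $1.47 (total $3.57, still need 0.0 mg).
Greedy by cheapest-per-mg is optimal for a single linear constraint, so the minimum cost is $3.57.

$3.57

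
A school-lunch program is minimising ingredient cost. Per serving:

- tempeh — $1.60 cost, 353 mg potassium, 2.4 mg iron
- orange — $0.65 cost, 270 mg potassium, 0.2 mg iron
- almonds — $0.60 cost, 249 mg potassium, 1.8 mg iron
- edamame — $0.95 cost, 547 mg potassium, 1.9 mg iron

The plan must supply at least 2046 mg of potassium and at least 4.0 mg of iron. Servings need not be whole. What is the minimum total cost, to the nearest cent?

$3.55

This is a tiny linear program; its minimum lies at a vertex of the feasible set. List the vertices and price them.
tempeh only: max(2046/353, 4.0/2.4) = 5.796 servings → $9.27.
orange only: max(2046/270, 4.0/0.2) = 20 servings → $13.00.
almonds only: max(2046/249, 4.0/1.8) = 8.217 servings → $4.93.
edamame only: max(2046/547, 4.0/1.9) = 3.74 servings → $3.55.
tempeh + orange with both tight: 1.162 servings and 6.059 servings → $5.80.
tempeh + almonds: intersection lies outside the first quadrant.
tempeh + edamame with both targets exact would need a negative amount; discard.
orange + almonds with both tight: 6.16 servings and 1.538 servings → $4.93.
orange + edamame with both tight: 4.211 servings and 1.662 servings → $4.32.
almonds + edamame: the both-tight solution has a negative serving — not a feasible corner.
The minimum over all feasible corners is $3.55.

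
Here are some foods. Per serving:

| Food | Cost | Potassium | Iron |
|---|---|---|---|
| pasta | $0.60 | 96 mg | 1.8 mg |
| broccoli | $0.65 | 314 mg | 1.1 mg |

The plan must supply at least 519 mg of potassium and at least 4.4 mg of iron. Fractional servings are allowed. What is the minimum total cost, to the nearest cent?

$1.78

For a min-cost LP with two ≥-constraints, a basic feasible solution has at most two positive variables.
pasta only: max(519/96, 4.4/1.8) = 5.406 servings → $3.24.
broccoli only: max(519/314, 4.4/1.1) = 4 servings → $2.60.
pasta + broccoli with both tight: 1.764 servings and 1.114 servings → $1.78.
The minimum over all feasible corners is $1.78.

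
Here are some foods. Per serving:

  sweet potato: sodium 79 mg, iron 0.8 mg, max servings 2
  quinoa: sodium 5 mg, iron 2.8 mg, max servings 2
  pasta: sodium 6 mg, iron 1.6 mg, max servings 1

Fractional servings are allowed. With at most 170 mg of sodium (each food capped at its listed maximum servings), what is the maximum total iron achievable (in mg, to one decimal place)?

8.8 mg

Iron per mg sodium: quinoa 0.56, pasta 0.2667, sweet potato 0.01013.
Take 2 servings of quinoa: uses 10 mg sodium, +5.6 mg iron (running total 5.6 mg).
Take 1 serving of pasta: uses 6 mg sodium, +1.6 mg iron (running total 7.2 mg).
Take 1.949 servings of sweet potato: uses 154 mg sodium, +1.6 mg iron (running total 8.8 mg).
Filling greedily by iron-per-mg sodium is optimal for one linear limit, giving 8.8 mg.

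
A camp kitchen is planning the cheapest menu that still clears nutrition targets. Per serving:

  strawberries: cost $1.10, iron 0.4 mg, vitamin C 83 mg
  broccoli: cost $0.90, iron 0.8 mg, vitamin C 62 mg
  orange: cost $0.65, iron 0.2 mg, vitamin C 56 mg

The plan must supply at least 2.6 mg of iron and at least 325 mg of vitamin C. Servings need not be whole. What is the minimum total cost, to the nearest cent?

The cheapest plan sits at a corner of the feasible region — with two constraints it uses at most two foods.
strawberries only: max(2.6/0.4, 325/83) = 6.5 servings → $7.15.
broccoli only: max(2.6/0.8, 325/62) = 5.242 servings → $4.72.
orange only: max(2.6/0.2, 325/56) = 13 servings → $8.45.
strawberries + broccoli with both tight: 2.375 servings and 2.062 servings → $4.47.
strawberries + orange with both targets exact would need a negative amount; discard.
broccoli + orange with both tight: 2.488 servings and 3.049 servings → $4.22.
Cheapest feasible corner: $4.22.

$4.22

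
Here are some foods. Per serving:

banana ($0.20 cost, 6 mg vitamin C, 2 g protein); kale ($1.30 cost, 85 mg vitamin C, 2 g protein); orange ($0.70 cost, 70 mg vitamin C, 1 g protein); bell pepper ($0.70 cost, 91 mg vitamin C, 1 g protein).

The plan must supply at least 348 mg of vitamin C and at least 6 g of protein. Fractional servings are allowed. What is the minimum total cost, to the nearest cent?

banana only: max(348/6, 6/2) = 58 servings → $11.60.
kale only: max(348/85, 6/2) = 4.094 servings → $5.32.
orange only: max(348/70, 6/1) = 6 servings → $4.20.
bell pepper only: max(348/91, 6/1) = 6 servings → $4.20.
banana + kale: the both-tight solution has a negative serving — not a feasible corner.
banana + orange with both tight: 0.5373 servings and 4.925 servings → $3.56.
banana + bell pepper with both tight: 1.125 servings and 3.75 servings → $2.85.
kale + orange with both tight: 1.309 servings and 3.382 servings → $4.07.
kale + bell pepper with both tight: 2.041 servings and 1.918 servings → $4.00.
orange + bell pepper: intersection lies outside the first quadrant.
The minimum over all feasible corners is $2.85.

$2.85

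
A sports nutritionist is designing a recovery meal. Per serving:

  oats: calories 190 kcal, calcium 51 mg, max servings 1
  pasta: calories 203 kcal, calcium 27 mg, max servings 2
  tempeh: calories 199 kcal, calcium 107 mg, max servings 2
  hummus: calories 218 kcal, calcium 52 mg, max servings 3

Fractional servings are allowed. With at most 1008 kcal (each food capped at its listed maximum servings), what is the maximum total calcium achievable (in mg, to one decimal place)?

Calcium per kcal: tempeh 0.5377, oats 0.2684, hummus 0.2385, pasta 0.133.
Take 2 servings of tempeh: uses 398 kcal, +214.0 mg calcium (running total 214.0 mg).
Take 1 serving of oats: uses 190 kcal, +51.0 mg calcium (running total 265.0 mg).
Take 1.927 servings of hummus: uses 420 kcal, +100.2 mg calcium (running total 365.2 mg).
Filling greedily by calcium-per-kcal is optimal for one linear limit, giving 365.2 mg.

365.2 mg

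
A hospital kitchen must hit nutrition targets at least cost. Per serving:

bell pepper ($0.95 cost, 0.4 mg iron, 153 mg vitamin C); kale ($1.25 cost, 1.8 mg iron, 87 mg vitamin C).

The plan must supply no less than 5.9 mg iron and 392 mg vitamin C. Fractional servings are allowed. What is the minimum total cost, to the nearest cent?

For a min-cost LP with two ≥-constraints, a basic feasible solution has at most two positive variables.
bell pepper only: max(5.9/0.4, 392/153) = 14.75 servings → $14.01.
kale only: max(5.9/1.8, 392/87) = 4.506 servings → $5.63.
bell pepper + kale with both tight: 0.7993 servings and 3.1 servings → $4.63.
Cheapest feasible corner: $4.63.

$4.63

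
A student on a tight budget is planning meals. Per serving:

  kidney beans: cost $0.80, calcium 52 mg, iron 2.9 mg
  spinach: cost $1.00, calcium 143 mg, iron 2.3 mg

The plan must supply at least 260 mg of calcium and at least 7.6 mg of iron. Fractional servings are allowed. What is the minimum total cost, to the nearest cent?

Two binding constraints pin down two serving amounts, so the optimal mix uses at most two foods. The candidates are each food alone (scaled to the tighter of calcium/iron) and each pair with both constraints tight.
kidney beans only: max(260/52, 7.6/2.9) = 5 servings → $4.00.
spinach only: max(260/143, 7.6/2.3) = 3.304 servings → $3.30.
kidney beans + spinach with both tight: 1.656 servings and 1.216 servings → $2.54.
The minimum over all feasible corners is $2.54.

$2.54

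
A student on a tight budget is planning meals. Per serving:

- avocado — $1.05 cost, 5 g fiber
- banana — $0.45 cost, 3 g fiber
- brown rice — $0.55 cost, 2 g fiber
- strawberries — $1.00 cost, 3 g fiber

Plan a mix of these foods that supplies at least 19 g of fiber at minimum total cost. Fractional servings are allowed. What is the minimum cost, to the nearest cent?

Cost per g of fiber: banana $0.1500, avocado $0.2100, brown rice $0.2750, strawberries $0.3333.
With no serving limits, use only banana: 19 g / 3 g = 6.333 servings × $0.45 = $2.85.

$2.85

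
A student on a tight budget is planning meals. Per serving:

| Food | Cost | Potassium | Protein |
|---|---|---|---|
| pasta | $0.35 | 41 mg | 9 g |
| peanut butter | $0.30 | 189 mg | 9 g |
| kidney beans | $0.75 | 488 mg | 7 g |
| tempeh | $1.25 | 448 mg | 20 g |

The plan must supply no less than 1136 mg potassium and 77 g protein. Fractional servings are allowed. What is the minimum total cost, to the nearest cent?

pasta only: max(1136/41, 77/9) = 27.71 servings → $9.70.
peanut butter only: max(1136/189, 77/9) = 8.556 servings → $2.57.
kidney beans only: max(1136/488, 77/7) = 11 servings → $8.25.
tempeh only: max(1136/448, 77/20) = 3.85 servings → $4.81.
pasta + peanut butter with both tight: 3.25 servings and 5.306 servings → $2.73.
pasta + kidney beans with both tight: 7.217 servings and 1.722 servings → $3.82.
pasta + tempeh with both tight: 3.666 servings and 2.2 servings → $4.03.
peanut butter + kidney beans: intersection lies outside the first quadrant.
peanut butter + tempeh with both targets exact would need a negative amount; discard.
kidney beans + tempeh: the both-tight solution has a negative serving — not a feasible corner.
Cheapest feasible corner: $2.57.

$2.57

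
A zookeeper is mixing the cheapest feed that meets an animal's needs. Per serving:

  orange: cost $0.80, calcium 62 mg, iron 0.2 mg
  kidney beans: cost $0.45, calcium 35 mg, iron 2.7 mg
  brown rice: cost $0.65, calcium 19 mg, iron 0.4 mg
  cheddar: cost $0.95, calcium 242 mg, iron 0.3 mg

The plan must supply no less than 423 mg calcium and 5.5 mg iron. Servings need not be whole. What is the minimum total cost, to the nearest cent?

Two binding constraints pin down two serving amounts, so the optimal mix uses at most two foods. The candidates are each food alone (scaled to the tighter of calcium/iron) and each pair with both constraints tight.
orange only: max(423/62, 5.5/0.2) = 27.5 servings → $22.00.
kidney beans only: max(423/35, 5.5/2.7) = 12.09 servings → $5.44.
brown rice only: max(423/19, 5.5/0.4) = 22.26 servings → $14.47.
cheddar only: max(423/242, 5.5/0.3) = 18.33 servings → $17.42.
orange + kidney beans with both tight: 5.92 servings and 1.599 servings → $5.46.
orange + brown rice with both tight: 3.081 servings and 12.21 servings → $10.40.
orange + cheddar: the both-tight solution has a negative serving — not a feasible corner.
kidney beans + brown rice: intersection lies outside the first quadrant.
kidney beans + cheddar with both tight: 1.873 servings and 1.477 servings → $2.25.
brown rice + cheddar with both tight: 13.22 servings and 0.7102 servings → $9.27.
Cheapest feasible corner: $2.25.

$2.25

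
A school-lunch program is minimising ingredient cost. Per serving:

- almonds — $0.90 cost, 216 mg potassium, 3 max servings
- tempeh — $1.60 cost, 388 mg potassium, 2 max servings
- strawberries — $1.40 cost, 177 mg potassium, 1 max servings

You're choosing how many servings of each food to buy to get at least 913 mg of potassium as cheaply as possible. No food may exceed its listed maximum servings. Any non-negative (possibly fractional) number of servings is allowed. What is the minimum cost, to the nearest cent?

$3.77

Cost per mg of potassium: tempeh $0.0041, almonds $0.0042, strawberries $0.0079.
Take 2 servings of tempeh: +776.0 mg potassium for $3.20 (total $3.20, still need 137.0 mg).
Take 0.6343 servings of almonds: +137.0 mg potassium for $0.57 (total $3.77, still need 0.0 mg).
Greedy by cheapest-per-mg is optimal for a single linear constraint, so the minimum cost is $3.77.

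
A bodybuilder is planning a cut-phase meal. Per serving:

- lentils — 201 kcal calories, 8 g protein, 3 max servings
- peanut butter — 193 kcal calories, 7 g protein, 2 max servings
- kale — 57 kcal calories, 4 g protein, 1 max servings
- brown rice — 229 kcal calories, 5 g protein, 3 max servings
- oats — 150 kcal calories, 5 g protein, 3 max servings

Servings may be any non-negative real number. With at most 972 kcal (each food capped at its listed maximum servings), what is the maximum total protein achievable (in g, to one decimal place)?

Protein per kcal: kale 0.07018, lentils 0.0398, peanut butter 0.03627, oats 0.03333, brown rice 0.02183.
Take 1 serving of kale: uses 57 kcal, +4.0 g protein (running total 4.0 g).
Take 3 servings of lentils: uses 603 kcal, +24.0 g protein (running total 28.0 g).
Take 1.617 servings of peanut butter: uses 312 kcal, +11.3 g protein (running total 39.3 g).
Greedy by best ratio exhausts the calories allowance optimally: 39.3 g.

39.3 g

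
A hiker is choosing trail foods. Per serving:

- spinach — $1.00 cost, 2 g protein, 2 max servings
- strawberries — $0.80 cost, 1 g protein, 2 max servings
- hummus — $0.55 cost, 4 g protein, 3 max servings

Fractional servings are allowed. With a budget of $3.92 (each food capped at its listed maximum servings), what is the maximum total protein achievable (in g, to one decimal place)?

16.3 g

Protein per dollar: hummus 7.273, spinach 2, strawberries 1.25.
Take 3 servings of hummus: spends $1.65, +12.0 g protein (running total 12.0 g).
Take 2 servings of spinach: spends $2.00, +4.0 g protein (running total 16.0 g).
Take 0.3375 servings of strawberries: spends $0.27, +0.3 g protein (running total 16.3 g).
Greedy by best ratio exhausts the cost allowance optimally: 16.3 g.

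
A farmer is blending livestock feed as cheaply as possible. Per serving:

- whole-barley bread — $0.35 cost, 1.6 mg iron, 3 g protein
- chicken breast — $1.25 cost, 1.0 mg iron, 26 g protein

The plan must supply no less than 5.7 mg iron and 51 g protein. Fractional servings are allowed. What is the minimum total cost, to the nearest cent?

$2.97

Check every corner: each single food scaled to meet both minima, and each pair solved so both constraints bind.
whole-barley bread only: max(5.7/1.6, 51/3) = 17 servings → $5.95.
chicken breast only: max(5.7/1.0, 51/26) = 5.7 servings → $7.12.
whole-barley bread + chicken breast with both tight: 2.518 servings and 1.671 servings → $2.97.
The minimum over all feasible corners is $2.97.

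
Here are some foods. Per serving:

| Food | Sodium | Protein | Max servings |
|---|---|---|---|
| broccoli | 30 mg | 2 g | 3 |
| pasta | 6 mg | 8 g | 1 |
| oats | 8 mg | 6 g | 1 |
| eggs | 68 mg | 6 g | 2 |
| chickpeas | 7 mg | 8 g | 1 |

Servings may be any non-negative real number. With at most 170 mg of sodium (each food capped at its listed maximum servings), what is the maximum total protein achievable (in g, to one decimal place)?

Protein per mg sodium: pasta 1.333, chickpeas 1.143, oats 0.75, eggs 0.08824, broccoli 0.06667.
Take 1 serving of pasta: uses 6 mg sodium, +8.0 g protein (running total 8.0 g).
Take 1 serving of chickpeas: uses 7 mg sodium, +8.0 g protein (running total 16.0 g).
Take 1 serving of oats: uses 8 mg sodium, +6.0 g protein (running total 22.0 g).
Take 2 servings of eggs: uses 136 mg sodium, +12.0 g protein (running total 34.0 g).
Take 0.4333 servings of broccoli: uses 13 mg sodium, +0.9 g protein (running total 34.9 g).
Greedy by best ratio exhausts the sodium allowance optimally: 34.9 g.

34.9 g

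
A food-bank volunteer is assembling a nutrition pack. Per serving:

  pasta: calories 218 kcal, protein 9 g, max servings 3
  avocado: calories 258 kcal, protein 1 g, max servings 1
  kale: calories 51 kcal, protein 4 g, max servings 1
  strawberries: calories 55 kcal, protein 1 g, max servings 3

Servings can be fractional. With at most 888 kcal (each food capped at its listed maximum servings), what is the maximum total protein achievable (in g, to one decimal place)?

Protein per kcal: kale 0.07843, pasta 0.04128, strawberries 0.01818, avocado 0.003876.
Take 1 serving of kale: uses 51 kcal, +4.0 g protein (running total 4.0 g).
Take 3 servings of pasta: uses 654 kcal, +27.0 g protein (running total 31.0 g).
Take 3 servings of strawberries: uses 165 kcal, +3.0 g protein (running total 34.0 g).
Take 0.06977 servings of avocado: uses 18 kcal, +0.1 g protein (running total 34.1 g).
Filling greedily by protein-per-kcal is optimal for one linear limit, giving 34.1 g.

34.1 g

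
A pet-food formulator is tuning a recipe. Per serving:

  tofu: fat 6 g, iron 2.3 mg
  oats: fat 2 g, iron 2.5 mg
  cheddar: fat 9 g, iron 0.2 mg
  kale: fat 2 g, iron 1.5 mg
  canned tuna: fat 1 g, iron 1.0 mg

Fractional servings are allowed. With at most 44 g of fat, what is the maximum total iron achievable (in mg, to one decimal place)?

Iron per g fat: oats 1.25, canned tuna 1, kale 0.75, tofu 0.3833, cheddar 0.02222.
With no serving limits, spend the whole fat allowance on oats: 44 g / 2 g × 2.5 mg = 55.0 mg.

55.0 mg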